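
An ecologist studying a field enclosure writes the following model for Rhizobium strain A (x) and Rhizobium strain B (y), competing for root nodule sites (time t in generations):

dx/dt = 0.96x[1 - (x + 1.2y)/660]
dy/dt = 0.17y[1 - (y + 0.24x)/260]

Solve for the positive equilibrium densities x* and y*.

x* ≈ 489, y* ≈ 143

Setting both brackets to zero gives the nullclines x + 1.2y = 660 and 0.24x + y = 260.
Substituting y = 260 - 0.24x into the first: x(1 - 1.2·0.24) = 660 - 1.2·260.
So x* = 348/0.712 = 489, and then y* = 260 - 0.24·489 = 143.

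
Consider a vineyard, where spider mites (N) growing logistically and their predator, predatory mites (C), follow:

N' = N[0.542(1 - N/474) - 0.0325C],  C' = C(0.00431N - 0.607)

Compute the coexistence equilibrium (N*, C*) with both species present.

From dC/dt = 0 with C > 0: 0.00431N* = 0.607, so N* = 141.
Substitute into dN/dt = 0: 0.542(1 - 141/474) = 0.0325C*.
The bracket is 0.703, giving C* = 0.381/0.0325 = 11.7.

N* ≈ 141, C* ≈ 11.7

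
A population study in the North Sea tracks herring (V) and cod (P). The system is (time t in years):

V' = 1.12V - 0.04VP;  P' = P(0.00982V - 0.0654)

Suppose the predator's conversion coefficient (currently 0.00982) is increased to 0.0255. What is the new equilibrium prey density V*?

At the interior fixed point, setting dP/dt = 0 with P > 0 fixes V* = (predator death rate)/(VP coefficient) — independent of the other coefficients.
With the change, V* = 0.0654/0.0255 = 2.56; it falls from 6.66.

V* ≈ 2.56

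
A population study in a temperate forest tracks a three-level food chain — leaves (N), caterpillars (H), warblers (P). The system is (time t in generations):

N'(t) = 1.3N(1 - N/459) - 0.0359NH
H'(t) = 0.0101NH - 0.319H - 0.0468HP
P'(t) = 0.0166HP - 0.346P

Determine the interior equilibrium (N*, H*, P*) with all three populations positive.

N* ≈ 195, H* ≈ 20.8, P* ≈ 35.2

From dP/dt = 0: 0.0166H* = 0.346, so H* = 20.8.
From dN/dt = 0: 1.3(1 - N*/459) = 0.0359·20.8, giving N* = 459·(1 - 0.576) = 195.
From dH/dt = 0: 0.0101·195 - 0.319 = 0.0468P*, so P* = 1.65/0.0468 = 35.2.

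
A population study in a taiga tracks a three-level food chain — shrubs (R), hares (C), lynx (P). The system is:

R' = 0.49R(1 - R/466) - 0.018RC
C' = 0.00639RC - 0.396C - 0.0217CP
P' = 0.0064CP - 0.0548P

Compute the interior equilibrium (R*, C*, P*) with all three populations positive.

From dP/dt = 0: 0.0064C* = 0.0548, so C* = 8.56.
From dR/dt = 0: 0.49(1 - R*/466) = 0.018·8.56, giving R* = 466·(1 - 0.315) = 319.
From dC/dt = 0: 0.00639·319 - 0.396 = 0.0217P*, so P* = 1.65/0.0217 = 75.8.

R* ≈ 319, C* ≈ 8.56, P* ≈ 75.8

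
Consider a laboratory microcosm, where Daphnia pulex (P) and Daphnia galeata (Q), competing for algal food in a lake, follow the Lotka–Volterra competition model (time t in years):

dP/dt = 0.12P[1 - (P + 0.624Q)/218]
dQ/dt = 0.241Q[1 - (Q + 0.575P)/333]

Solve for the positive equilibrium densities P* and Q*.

P* ≈ 15.9, Q* ≈ 324

Setting both brackets to zero gives the nullclines P + 0.624Q = 218 and 0.575P + Q = 333.
Substituting Q = 333 - 0.575P into the first: P(1 - 0.624·0.575) = 218 - 0.624·333.
So P* = 10.2/0.641 = 15.9, and then Q* = 333 - 0.575·15.9 = 324.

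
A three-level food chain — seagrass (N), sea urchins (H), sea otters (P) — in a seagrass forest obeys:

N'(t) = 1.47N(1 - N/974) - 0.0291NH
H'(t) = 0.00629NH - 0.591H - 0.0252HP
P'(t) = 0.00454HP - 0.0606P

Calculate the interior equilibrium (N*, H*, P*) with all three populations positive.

N* ≈ 717, H* ≈ 13.3, P* ≈ 155

From dP/dt = 0: 0.00454H* = 0.0606, so H* = 13.3.
From dN/dt = 0: 1.47(1 - N*/974) = 0.0291·13.3, giving N* = 974·(1 - 0.264) = 717.
From dH/dt = 0: 0.00629·717 - 0.591 = 0.0252P*, so P* = 3.92/0.0252 = 155.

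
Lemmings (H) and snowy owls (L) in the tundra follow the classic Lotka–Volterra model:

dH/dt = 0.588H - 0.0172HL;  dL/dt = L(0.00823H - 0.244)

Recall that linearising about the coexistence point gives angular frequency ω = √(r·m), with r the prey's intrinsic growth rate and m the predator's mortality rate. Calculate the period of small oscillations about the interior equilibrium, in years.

Here r = 0.588 and m = 0.244, so r·m = 0.143.
ω = √0.143 = 0.379 per year, hence T = 2π/ω ≈ 16.6 years.

T ≈ 16.6 years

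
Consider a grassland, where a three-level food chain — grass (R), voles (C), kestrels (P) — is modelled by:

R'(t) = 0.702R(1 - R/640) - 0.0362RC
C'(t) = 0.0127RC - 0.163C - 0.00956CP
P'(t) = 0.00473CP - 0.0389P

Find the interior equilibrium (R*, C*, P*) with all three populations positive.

From dP/dt = 0: 0.00473C* = 0.0389, so C* = 8.22.
From dR/dt = 0: 0.702(1 - R*/640) = 0.0362·8.22, giving R* = 640·(1 - 0.424) = 369.
From dC/dt = 0: 0.0127·369 - 0.163 = 0.00956P*, so P* = 4.52/0.00956 = 473.

R* ≈ 369, C* ≈ 8.22, P* ≈ 473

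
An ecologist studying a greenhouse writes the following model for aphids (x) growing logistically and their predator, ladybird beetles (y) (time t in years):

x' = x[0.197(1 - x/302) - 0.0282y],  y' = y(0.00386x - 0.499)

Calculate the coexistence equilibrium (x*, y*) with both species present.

x* ≈ 129, y* ≈ 4

From dy/dt = 0 with y > 0: 0.00386x* = 0.499, so x* = 129.
Substitute into dx/dt = 0: 0.197(1 - 129/302) = 0.0282y*.
The bracket is 0.572, giving y* = 0.113/0.0282 = 4.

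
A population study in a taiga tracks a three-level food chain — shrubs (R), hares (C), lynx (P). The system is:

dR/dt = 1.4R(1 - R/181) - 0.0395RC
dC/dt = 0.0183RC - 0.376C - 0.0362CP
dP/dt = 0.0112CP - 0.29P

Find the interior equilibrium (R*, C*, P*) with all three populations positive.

R* ≈ 48.8, C* ≈ 25.9, P* ≈ 14.3

From dP/dt = 0: 0.0112C* = 0.29, so C* = 25.9.
From dR/dt = 0: 1.4(1 - R*/181) = 0.0395·25.9, giving R* = 181·(1 - 0.731) = 48.8.
From dC/dt = 0: 0.0183·48.8 - 0.376 = 0.0362P*, so P* = 0.517/0.0362 = 14.3.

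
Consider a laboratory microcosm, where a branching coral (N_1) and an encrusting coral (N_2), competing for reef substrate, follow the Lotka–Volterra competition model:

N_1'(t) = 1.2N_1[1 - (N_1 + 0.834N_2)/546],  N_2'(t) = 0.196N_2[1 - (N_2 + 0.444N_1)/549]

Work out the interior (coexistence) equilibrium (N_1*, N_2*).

Setting both brackets to zero gives the nullclines N_1 + 0.834N_2 = 546 and 0.444N_1 + N_2 = 549.
Substituting N_2 = 549 - 0.444N_1 into the first: N_1(1 - 0.834·0.444) = 546 - 0.834·549.
So N_1* = 88.1/0.63 = 140, and then N_2* = 549 - 0.444·140 = 487.

N_1* ≈ 140, N_2* ≈ 487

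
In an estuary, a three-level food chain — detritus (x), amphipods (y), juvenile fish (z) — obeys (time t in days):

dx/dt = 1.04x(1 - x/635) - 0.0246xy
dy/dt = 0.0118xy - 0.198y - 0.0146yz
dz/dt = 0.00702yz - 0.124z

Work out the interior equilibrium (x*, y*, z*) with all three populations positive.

x* ≈ 370, y* ≈ 17.7, z* ≈ 285

From dz/dt = 0: 0.00702y* = 0.124, so y* = 17.7.
From dx/dt = 0: 1.04(1 - x*/635) = 0.0246·17.7, giving x* = 635·(1 - 0.418) = 370.
From dy/dt = 0: 0.0118·370 - 0.198 = 0.0146z*, so z* = 4.16/0.0146 = 285.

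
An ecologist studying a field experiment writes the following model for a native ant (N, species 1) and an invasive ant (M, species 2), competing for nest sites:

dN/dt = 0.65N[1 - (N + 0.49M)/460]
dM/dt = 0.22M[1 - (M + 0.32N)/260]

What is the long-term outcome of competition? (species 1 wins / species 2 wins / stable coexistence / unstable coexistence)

stable coexistence

Compare the nullcline intercepts: K1/α12 = 460/0.49 = 939 > K2 = 260; K2/α21 = 260/0.32 = 812 > K1 = 460.
Since both inequalities hold, each species can invade when rare, so the interior equilibrium is stable.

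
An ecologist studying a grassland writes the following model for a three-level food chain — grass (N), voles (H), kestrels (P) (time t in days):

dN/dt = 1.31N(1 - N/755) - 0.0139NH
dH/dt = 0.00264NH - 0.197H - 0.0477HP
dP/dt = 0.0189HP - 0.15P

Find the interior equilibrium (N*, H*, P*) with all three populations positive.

N* ≈ 691, H* ≈ 7.94, P* ≈ 34.1

From dP/dt = 0: 0.0189H* = 0.15, so H* = 7.94.
From dN/dt = 0: 1.31(1 - N*/755) = 0.0139·7.94, giving N* = 755·(1 - 0.0842) = 691.
From dH/dt = 0: 0.00264·691 - 0.197 = 0.0477P*, so P* = 1.63/0.0477 = 34.1.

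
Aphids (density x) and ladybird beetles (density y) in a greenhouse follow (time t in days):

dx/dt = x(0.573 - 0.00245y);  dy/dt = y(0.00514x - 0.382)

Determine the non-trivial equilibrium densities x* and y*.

Set dy/dt = 0 with y > 0: 0.00514x - 0.382 = 0, so x* = 0.382/0.00514 = 74.3.
Set dx/dt = 0 with x > 0: 0.573 - 0.00245y = 0, so y* = 0.573/0.00245 = 234.

x* ≈ 74.3, y* ≈ 234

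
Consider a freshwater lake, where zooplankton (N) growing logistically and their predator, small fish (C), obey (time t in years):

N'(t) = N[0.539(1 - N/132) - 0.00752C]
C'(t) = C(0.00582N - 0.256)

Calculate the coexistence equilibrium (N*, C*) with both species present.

From dC/dt = 0 with C > 0: 0.00582N* = 0.256, so N* = 44.
Substitute into dN/dt = 0: 0.539(1 - 44/132) = 0.00752C*.
The bracket is 0.667, giving C* = 0.359/0.00752 = 47.8.

N* ≈ 44, C* ≈ 47.8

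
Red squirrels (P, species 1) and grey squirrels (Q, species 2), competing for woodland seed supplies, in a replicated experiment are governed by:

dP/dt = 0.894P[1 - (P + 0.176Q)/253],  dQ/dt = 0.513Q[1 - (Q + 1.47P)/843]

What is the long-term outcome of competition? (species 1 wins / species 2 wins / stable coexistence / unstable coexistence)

stable coexistence

Compare the nullcline intercepts: K1/α12 = 253/0.176 = 1440 > K2 = 843; K2/α21 = 843/1.47 = 573 > K1 = 253.
Since both inequalities hold, each species can invade when rare, so the interior equilibrium is stable.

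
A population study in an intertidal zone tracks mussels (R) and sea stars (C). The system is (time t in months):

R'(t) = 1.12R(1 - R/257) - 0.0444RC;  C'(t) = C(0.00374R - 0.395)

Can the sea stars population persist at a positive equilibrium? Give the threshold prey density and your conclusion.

Threshold R = 106; K > 106, so yes, the predator persists.

The predator equation gives dC/dt > 0 only when R > 0.395/0.00374 = 106.
Without the predator, R → K = 257. Since 257 > 106, the predator can invade and persist.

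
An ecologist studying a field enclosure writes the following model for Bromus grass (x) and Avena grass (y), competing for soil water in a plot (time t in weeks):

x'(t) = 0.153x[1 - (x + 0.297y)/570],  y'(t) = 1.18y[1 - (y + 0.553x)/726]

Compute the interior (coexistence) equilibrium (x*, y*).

Setting both brackets to zero gives the nullclines x + 0.297y = 570 and 0.553x + y = 726.
Substituting y = 726 - 0.553x into the first: x(1 - 0.297·0.553) = 570 - 0.297·726.
So x* = 354/0.836 = 424, and then y* = 726 - 0.553·424 = 492.

x* ≈ 424, y* ≈ 492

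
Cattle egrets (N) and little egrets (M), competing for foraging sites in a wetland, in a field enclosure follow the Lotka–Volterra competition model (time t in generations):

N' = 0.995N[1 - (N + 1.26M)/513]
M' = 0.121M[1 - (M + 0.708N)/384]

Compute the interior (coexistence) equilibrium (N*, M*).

N* ≈ 270, M* ≈ 193

Setting both brackets to zero gives the nullclines N + 1.26M = 513 and 0.708N + M = 384.
Substituting M = 384 - 0.708N into the first: N(1 - 1.26·0.708) = 513 - 1.26·384.
So N* = 29.2/0.108 = 270, and then M* = 384 - 0.708·270 = 193.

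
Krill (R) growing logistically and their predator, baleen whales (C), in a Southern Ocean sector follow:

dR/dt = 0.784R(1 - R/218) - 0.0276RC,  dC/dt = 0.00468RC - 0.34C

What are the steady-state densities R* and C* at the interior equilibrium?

From dC/dt = 0 with C > 0: 0.00468R* = 0.34, so R* = 72.6.
Substitute into dR/dt = 0: 0.784(1 - 72.6/218) = 0.0276C*.
The bracket is 0.667, giving C* = 0.523/0.0276 = 18.9.

R* ≈ 72.6, C* ≈ 18.9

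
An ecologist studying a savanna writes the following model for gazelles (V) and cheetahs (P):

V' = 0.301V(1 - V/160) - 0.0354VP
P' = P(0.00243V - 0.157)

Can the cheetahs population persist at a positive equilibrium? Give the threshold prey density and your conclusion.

Threshold V = 64.6; K > 64.6, so yes, the predator persists.

The predator equation gives dP/dt > 0 only when V > 0.157/0.00243 = 64.6.
Without the predator, V → K = 160. Since 160 > 64.6, the predator can invade and persist.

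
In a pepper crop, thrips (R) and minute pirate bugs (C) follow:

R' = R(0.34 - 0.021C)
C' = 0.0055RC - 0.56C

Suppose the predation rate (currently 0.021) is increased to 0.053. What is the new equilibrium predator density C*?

At the interior fixed point, setting dR/dt = 0 with R > 0 fixes C* = (prey growth rate)/(RC coefficient) — independent of the other coefficients.
With the change, C* = 0.34/0.053 = 6.42; it falls from 16.2.

C* ≈ 6.42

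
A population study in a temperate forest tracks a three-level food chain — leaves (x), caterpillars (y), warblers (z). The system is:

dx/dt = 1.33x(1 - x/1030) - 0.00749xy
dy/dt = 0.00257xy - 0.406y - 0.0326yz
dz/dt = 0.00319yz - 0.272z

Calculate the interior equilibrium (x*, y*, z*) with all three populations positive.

From dz/dt = 0: 0.00319y* = 0.272, so y* = 85.3.
From dx/dt = 0: 1.33(1 - x*/1030) = 0.00749·85.3, giving x* = 1030·(1 - 0.48) = 535.
From dy/dt = 0: 0.00257·535 - 0.406 = 0.0326z*, so z* = 0.97/0.0326 = 29.8.

x* ≈ 535, y* ≈ 85.3, z* ≈ 29.8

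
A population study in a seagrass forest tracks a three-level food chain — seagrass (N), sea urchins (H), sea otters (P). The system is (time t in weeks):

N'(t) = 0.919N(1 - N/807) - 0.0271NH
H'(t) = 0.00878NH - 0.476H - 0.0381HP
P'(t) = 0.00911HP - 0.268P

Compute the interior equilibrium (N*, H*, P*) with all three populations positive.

From dP/dt = 0: 0.00911H* = 0.268, so H* = 29.4.
From dN/dt = 0: 0.919(1 - N*/807) = 0.0271·29.4, giving N* = 807·(1 - 0.868) = 107.
From dH/dt = 0: 0.00878·107 - 0.476 = 0.0381P*, so P* = 0.463/0.0381 = 12.1.

N* ≈ 107, H* ≈ 29.4, P* ≈ 12.1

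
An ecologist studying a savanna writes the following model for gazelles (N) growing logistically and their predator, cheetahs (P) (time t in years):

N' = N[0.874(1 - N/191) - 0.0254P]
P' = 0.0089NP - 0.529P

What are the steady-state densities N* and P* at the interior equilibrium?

N* ≈ 59.4, P* ≈ 23.7

From dP/dt = 0 with P > 0: 0.0089N* = 0.529, so N* = 59.4.
Substitute into dN/dt = 0: 0.874(1 - 59.4/191) = 0.0254P*.
The bracket is 0.689, giving P* = 0.602/0.0254 = 23.7.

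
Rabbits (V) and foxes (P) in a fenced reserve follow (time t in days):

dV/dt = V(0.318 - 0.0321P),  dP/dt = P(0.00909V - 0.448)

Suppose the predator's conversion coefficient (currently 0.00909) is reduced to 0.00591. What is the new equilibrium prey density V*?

At the interior fixed point, setting dP/dt = 0 with P > 0 fixes V* = (predator death rate)/(VP coefficient) — independent of the other coefficients.
With the change, V* = 0.448/0.00591 = 75.8; it rises from 49.3.

V* ≈ 75.8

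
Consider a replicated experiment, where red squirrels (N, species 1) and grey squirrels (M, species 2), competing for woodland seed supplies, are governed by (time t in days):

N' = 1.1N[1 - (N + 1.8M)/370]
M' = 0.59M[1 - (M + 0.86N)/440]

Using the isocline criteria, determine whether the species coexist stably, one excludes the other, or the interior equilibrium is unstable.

Compare the nullcline intercepts: K1/α12 = 370/1.8 = 206 < K2 = 440; K2/α21 = 440/0.86 = 512 > K1 = 370.
Since the inequalities point opposite ways, species 2 can invade but species 1 cannot.

species 2 excludes species 1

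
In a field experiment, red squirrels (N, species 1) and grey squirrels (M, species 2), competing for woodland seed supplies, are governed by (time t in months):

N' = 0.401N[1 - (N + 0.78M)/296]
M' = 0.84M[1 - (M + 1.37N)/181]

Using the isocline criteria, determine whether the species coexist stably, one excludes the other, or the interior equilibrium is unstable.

species 1 excludes species 2

Compare the nullcline intercepts: K1/α12 = 296/0.78 = 379 > K2 = 181; K2/α21 = 181/1.37 = 132 < K1 = 296.
Since the inequalities point opposite ways, species 1 can invade but species 2 cannot.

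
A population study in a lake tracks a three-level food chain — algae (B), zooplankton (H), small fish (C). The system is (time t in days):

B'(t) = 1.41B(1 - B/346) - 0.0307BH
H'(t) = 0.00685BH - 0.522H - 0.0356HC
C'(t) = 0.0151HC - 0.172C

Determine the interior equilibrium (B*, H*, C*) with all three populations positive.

From dC/dt = 0: 0.0151H* = 0.172, so H* = 11.4.
From dB/dt = 0: 1.41(1 - B*/346) = 0.0307·11.4, giving B* = 346·(1 - 0.248) = 260.
From dH/dt = 0: 0.00685·260 - 0.522 = 0.0356C*, so C* = 1.26/0.0356 = 35.4.

B* ≈ 260, H* ≈ 11.4, C* ≈ 35.4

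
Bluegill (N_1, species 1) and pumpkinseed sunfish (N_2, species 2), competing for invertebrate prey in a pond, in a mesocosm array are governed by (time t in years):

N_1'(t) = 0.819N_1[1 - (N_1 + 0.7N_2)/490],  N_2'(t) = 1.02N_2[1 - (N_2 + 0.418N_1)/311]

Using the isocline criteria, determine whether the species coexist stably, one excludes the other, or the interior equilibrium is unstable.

stable coexistence

Compare the nullcline intercepts: K1/α12 = 490/0.7 = 700 > K2 = 311; K2/α21 = 311/0.418 = 744 > K1 = 490.
Since both inequalities hold, each species can invade when rare, so the interior equilibrium is stable.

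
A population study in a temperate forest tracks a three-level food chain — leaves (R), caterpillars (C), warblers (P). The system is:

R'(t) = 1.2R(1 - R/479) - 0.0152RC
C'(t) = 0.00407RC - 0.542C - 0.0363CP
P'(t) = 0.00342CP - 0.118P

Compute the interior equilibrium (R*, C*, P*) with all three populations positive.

From dP/dt = 0: 0.00342C* = 0.118, so C* = 34.5.
From dR/dt = 0: 1.2(1 - R*/479) = 0.0152·34.5, giving R* = 479·(1 - 0.437) = 270.
From dC/dt = 0: 0.00407·270 - 0.542 = 0.0363P*, so P* = 0.556/0.0363 = 15.3.

R* ≈ 270, C* ≈ 34.5, P* ≈ 15.3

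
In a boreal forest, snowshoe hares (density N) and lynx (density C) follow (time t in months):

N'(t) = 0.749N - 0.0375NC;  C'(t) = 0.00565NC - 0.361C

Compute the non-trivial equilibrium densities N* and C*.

N* ≈ 63.9, C* ≈ 20

Set dC/dt = 0 with C > 0: 0.00565N - 0.361 = 0, so N* = 0.361/0.00565 = 63.9.
Set dN/dt = 0 with N > 0: 0.749 - 0.0375C = 0, so C* = 0.749/0.0375 = 20.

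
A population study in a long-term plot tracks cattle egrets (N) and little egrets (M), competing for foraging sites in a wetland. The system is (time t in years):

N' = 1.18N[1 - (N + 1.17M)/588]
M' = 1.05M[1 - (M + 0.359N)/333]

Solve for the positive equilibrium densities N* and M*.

Setting both brackets to zero gives the nullclines N + 1.17M = 588 and 0.359N + M = 333.
Substituting M = 333 - 0.359N into the first: N(1 - 1.17·0.359) = 588 - 1.17·333.
So N* = 198/0.58 = 342, and then M* = 333 - 0.359·342 = 210.

N* ≈ 342, M* ≈ 210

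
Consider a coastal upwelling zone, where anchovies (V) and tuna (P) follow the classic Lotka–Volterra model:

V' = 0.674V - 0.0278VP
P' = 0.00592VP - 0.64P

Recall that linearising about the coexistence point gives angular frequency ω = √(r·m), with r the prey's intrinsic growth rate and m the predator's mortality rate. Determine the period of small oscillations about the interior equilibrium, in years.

Here r = 0.674 and m = 0.64, so r·m = 0.431.
ω = √0.431 = 0.657 per year, hence T = 2π/ω ≈ 9.57 years.

T ≈ 9.57 years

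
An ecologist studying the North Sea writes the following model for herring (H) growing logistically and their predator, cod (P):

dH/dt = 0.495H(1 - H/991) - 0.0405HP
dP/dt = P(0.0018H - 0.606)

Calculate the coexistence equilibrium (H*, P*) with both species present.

From dP/dt = 0 with P > 0: 0.0018H* = 0.606, so H* = 337.
Substitute into dH/dt = 0: 0.495(1 - 337/991) = 0.0405P*.
The bracket is 0.66, giving P* = 0.327/0.0405 = 8.07.

H* ≈ 337, P* ≈ 8.07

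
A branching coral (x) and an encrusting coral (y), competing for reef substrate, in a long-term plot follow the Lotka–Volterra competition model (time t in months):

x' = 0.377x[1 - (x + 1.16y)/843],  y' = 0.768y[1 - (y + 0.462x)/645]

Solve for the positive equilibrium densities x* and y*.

x* ≈ 204, y* ≈ 551

Setting both brackets to zero gives the nullclines x + 1.16y = 843 and 0.462x + y = 645.
Substituting y = 645 - 0.462x into the first: x(1 - 1.16·0.462) = 843 - 1.16·645.
So x* = 94.8/0.464 = 204, and then y* = 645 - 0.462·204 = 551.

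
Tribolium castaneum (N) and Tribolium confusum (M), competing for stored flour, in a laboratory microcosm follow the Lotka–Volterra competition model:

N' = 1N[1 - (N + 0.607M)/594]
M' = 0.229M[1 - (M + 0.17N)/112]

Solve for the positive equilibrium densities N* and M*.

Setting both brackets to zero gives the nullclines N + 0.607M = 594 and 0.17N + M = 112.
Substituting M = 112 - 0.17N into the first: N(1 - 0.607·0.17) = 594 - 0.607·112.
So N* = 526/0.897 = 587, and then M* = 112 - 0.17·587 = 12.3.

N* ≈ 587, M* ≈ 12.3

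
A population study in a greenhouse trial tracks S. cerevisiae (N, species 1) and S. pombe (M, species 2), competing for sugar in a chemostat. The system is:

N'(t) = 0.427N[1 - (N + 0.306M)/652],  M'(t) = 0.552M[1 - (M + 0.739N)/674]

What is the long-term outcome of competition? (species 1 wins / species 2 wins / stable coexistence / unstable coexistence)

stable coexistence

Compare the nullcline intercepts: K1/α12 = 652/0.306 = 2130 > K2 = 674; K2/α21 = 674/0.739 = 912 > K1 = 652.
Since both inequalities hold, each species can invade when rare, so the interior equilibrium is stable.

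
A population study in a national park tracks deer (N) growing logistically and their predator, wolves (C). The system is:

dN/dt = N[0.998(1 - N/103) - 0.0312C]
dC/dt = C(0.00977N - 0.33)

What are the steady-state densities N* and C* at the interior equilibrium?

N* ≈ 33.8, C* ≈ 21.5

From dC/dt = 0 with C > 0: 0.00977N* = 0.33, so N* = 33.8.
Substitute into dN/dt = 0: 0.998(1 - 33.8/103) = 0.0312C*.
The bracket is 0.672, giving C* = 0.671/0.0312 = 21.5.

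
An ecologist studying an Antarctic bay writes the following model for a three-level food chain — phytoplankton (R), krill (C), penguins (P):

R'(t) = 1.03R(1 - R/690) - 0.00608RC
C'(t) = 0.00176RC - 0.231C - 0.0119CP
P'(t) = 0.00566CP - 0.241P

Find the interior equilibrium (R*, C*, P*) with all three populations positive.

R* ≈ 517, C* ≈ 42.6, P* ≈ 57

From dP/dt = 0: 0.00566C* = 0.241, so C* = 42.6.
From dR/dt = 0: 1.03(1 - R*/690) = 0.00608·42.6, giving R* = 690·(1 - 0.251) = 517.
From dC/dt = 0: 0.00176·517 - 0.231 = 0.0119P*, so P* = 0.678/0.0119 = 57.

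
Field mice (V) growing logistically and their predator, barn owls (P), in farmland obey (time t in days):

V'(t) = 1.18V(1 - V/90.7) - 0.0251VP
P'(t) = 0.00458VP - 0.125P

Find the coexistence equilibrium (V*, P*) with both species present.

From dP/dt = 0 with P > 0: 0.00458V* = 0.125, so V* = 27.3.
Substitute into dV/dt = 0: 1.18(1 - 27.3/90.7) = 0.0251P*.
The bracket is 0.699, giving P* = 0.825/0.0251 = 32.9.

V* ≈ 27.3, P* ≈ 32.9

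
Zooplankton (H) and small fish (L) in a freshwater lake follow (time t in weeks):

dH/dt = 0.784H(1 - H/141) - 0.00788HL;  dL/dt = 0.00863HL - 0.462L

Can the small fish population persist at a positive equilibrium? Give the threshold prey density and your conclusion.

Threshold H = 53.5; K > 53.5, so yes, the predator persists.

The predator equation gives dL/dt > 0 only when H > 0.462/0.00863 = 53.5.
Without the predator, H → K = 141. Since 141 > 53.5, the predator can invade and persist.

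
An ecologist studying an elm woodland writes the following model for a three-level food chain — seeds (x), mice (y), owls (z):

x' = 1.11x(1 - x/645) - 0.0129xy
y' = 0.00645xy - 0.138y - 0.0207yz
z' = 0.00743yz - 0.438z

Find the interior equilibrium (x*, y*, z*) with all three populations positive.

x* ≈ 203, y* ≈ 59, z* ≈ 56.6

From dz/dt = 0: 0.00743y* = 0.438, so y* = 59.
From dx/dt = 0: 1.11(1 - x*/645) = 0.0129·59, giving x* = 645·(1 - 0.685) = 203.
From dy/dt = 0: 0.00645·203 - 0.138 = 0.0207z*, so z* = 1.17/0.0207 = 56.6.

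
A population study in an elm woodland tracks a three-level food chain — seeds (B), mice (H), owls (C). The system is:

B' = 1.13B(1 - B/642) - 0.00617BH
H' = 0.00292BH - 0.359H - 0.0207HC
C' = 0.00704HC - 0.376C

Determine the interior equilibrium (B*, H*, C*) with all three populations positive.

B* ≈ 455, H* ≈ 53.4, C* ≈ 46.8

From dC/dt = 0: 0.00704H* = 0.376, so H* = 53.4.
From dB/dt = 0: 1.13(1 - B*/642) = 0.00617·53.4, giving B* = 642·(1 - 0.292) = 455.
From dH/dt = 0: 0.00292·455 - 0.359 = 0.0207C*, so C* = 0.969/0.0207 = 46.8.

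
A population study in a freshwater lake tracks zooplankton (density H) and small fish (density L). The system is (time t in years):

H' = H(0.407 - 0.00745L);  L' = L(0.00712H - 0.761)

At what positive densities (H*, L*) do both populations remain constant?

H* ≈ 107, L* ≈ 54.6

Set dL/dt = 0 with L > 0: 0.00712H - 0.761 = 0, so H* = 0.761/0.00712 = 107.
Set dH/dt = 0 with H > 0: 0.407 - 0.00745L = 0, so L* = 0.407/0.00745 = 54.6.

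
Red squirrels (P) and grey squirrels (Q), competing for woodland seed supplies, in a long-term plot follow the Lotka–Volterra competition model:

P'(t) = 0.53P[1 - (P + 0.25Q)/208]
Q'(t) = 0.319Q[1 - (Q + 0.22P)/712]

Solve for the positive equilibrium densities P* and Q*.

P* ≈ 31.7, Q* ≈ 705

Setting both brackets to zero gives the nullclines P + 0.25Q = 208 and 0.22P + Q = 712.
Substituting Q = 712 - 0.22P into the first: P(1 - 0.25·0.22) = 208 - 0.25·712.
So P* = 30/0.945 = 31.7, and then Q* = 712 - 0.22·31.7 = 705.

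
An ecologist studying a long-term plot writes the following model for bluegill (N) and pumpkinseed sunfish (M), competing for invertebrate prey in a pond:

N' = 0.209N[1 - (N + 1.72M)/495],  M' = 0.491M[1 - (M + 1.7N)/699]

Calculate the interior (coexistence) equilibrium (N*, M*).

N* ≈ 368, M* ≈ 74.1

Setting both brackets to zero gives the nullclines N + 1.72M = 495 and 1.7N + M = 699.
Substituting M = 699 - 1.7N into the first: N(1 - 1.72·1.7) = 495 - 1.72·699.
So N* = -707/-1.92 = 368, and then M* = 699 - 1.7·368 = 74.1.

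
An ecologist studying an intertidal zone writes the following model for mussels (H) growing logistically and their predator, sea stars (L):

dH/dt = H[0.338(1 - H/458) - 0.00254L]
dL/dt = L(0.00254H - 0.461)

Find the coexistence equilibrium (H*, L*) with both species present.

H* ≈ 181, L* ≈ 80.3

From dL/dt = 0 with L > 0: 0.00254H* = 0.461, so H* = 181.
Substitute into dH/dt = 0: 0.338(1 - 181/458) = 0.00254L*.
The bracket is 0.604, giving L* = 0.204/0.00254 = 80.3.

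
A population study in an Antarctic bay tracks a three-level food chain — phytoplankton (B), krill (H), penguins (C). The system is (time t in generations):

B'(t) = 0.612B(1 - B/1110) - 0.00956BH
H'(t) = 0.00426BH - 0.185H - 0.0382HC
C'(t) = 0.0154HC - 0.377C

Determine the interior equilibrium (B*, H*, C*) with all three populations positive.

From dC/dt = 0: 0.0154H* = 0.377, so H* = 24.5.
From dB/dt = 0: 0.612(1 - B*/1110) = 0.00956·24.5, giving B* = 1110·(1 - 0.382) = 686.
From dH/dt = 0: 0.00426·686 - 0.185 = 0.0382C*, so C* = 2.74/0.0382 = 71.6.

B* ≈ 686, H* ≈ 24.5, C* ≈ 71.6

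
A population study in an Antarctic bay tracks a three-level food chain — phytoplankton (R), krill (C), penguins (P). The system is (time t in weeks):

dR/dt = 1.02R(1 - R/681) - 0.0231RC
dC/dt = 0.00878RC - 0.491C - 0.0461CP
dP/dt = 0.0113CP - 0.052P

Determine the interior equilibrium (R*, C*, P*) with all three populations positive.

From dP/dt = 0: 0.0113C* = 0.052, so C* = 4.6.
From dR/dt = 0: 1.02(1 - R*/681) = 0.0231·4.6, giving R* = 681·(1 - 0.104) = 610.
From dC/dt = 0: 0.00878·610 - 0.491 = 0.0461P*, so P* = 4.87/0.0461 = 106.

R* ≈ 610, C* ≈ 4.6, P* ≈ 106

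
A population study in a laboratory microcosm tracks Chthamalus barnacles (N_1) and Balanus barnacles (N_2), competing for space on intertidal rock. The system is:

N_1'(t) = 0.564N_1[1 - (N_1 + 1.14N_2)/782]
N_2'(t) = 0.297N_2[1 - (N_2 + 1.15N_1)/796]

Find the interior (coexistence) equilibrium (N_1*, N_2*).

N_1* ≈ 403, N_2* ≈ 332

Setting both brackets to zero gives the nullclines N_1 + 1.14N_2 = 782 and 1.15N_1 + N_2 = 796.
Substituting N_2 = 796 - 1.15N_1 into the first: N_1(1 - 1.14·1.15) = 782 - 1.14·796.
So N_1* = -125/-0.311 = 403, and then N_2* = 796 - 1.15·403 = 332.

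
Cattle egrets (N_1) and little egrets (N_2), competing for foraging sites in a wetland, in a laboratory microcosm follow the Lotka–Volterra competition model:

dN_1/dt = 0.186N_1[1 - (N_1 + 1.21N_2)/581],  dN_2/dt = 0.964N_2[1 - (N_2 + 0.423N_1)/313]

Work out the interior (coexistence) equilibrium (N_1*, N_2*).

N_1* ≈ 414, N_2* ≈ 138

Setting both brackets to zero gives the nullclines N_1 + 1.21N_2 = 581 and 0.423N_1 + N_2 = 313.
Substituting N_2 = 313 - 0.423N_1 into the first: N_1(1 - 1.21·0.423) = 581 - 1.21·313.
So N_1* = 202/0.488 = 414, and then N_2* = 313 - 0.423·414 = 138.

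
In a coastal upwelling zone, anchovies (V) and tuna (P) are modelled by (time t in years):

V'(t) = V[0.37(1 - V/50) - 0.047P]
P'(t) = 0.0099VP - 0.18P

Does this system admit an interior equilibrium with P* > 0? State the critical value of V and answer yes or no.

The predator equation gives dP/dt > 0 only when V > 0.18/0.0099 = 18.2.
Without the predator, V → K = 50. Since 50 > 18.2, the predator can invade and persist.

Threshold V = 18.2; K > 18.2, so yes, the predator persists.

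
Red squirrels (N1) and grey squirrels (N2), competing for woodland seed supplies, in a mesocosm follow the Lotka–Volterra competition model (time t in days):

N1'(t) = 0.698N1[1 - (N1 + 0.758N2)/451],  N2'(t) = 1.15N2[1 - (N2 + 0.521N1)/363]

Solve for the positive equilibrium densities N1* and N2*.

N1* ≈ 291, N2* ≈ 212

Setting both brackets to zero gives the nullclines N1 + 0.758N2 = 451 and 0.521N1 + N2 = 363.
Substituting N2 = 363 - 0.521N1 into the first: N1(1 - 0.758·0.521) = 451 - 0.758·363.
So N1* = 176/0.605 = 291, and then N2* = 363 - 0.521·291 = 212.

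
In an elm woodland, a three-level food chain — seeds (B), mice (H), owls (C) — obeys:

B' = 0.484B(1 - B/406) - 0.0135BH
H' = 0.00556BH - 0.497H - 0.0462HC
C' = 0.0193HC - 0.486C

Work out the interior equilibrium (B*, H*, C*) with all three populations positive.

From dC/dt = 0: 0.0193H* = 0.486, so H* = 25.2.
From dB/dt = 0: 0.484(1 - B*/406) = 0.0135·25.2, giving B* = 406·(1 - 0.702) = 121.
From dH/dt = 0: 0.00556·121 - 0.497 = 0.0462C*, so C* = 0.175/0.0462 = 3.78.

B* ≈ 121, H* ≈ 25.2, C* ≈ 3.78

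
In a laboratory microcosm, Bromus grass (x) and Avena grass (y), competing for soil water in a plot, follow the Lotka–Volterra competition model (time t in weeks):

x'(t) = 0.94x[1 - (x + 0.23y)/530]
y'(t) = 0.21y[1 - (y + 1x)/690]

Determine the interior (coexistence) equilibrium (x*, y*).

Setting both brackets to zero gives the nullclines x + 0.23y = 530 and 1x + y = 690.
Substituting y = 690 - 1x into the first: x(1 - 0.23·1) = 530 - 0.23·690.
So x* = 371/0.77 = 482, and then y* = 690 - 1·482 = 208.

x* ≈ 482, y* ≈ 208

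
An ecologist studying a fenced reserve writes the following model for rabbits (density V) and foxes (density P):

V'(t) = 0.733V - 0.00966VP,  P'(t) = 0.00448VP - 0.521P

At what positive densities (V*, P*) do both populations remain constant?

Set dP/dt = 0 with P > 0: 0.00448V - 0.521 = 0, so V* = 0.521/0.00448 = 116.
Set dV/dt = 0 with V > 0: 0.733 - 0.00966P = 0, so P* = 0.733/0.00966 = 75.9.

V* ≈ 116, P* ≈ 75.9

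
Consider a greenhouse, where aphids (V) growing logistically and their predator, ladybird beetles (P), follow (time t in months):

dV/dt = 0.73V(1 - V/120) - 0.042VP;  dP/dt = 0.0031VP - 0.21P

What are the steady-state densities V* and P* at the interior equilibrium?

V* ≈ 67.7, P* ≈ 7.57

From dP/dt = 0 with P > 0: 0.0031V* = 0.21, so V* = 67.7.
Substitute into dV/dt = 0: 0.73(1 - 67.7/120) = 0.042P*.
The bracket is 0.435, giving P* = 0.318/0.042 = 7.57.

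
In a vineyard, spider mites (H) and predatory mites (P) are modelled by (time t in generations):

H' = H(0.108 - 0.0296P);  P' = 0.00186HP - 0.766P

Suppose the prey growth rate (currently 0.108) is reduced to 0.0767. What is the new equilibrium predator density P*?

At the interior fixed point, setting dH/dt = 0 with H > 0 fixes P* = (prey growth rate)/(HP coefficient) — independent of the other coefficients.
With the change, P* = 0.0767/0.0296 = 2.59; it falls from 3.65.

P* ≈ 2.59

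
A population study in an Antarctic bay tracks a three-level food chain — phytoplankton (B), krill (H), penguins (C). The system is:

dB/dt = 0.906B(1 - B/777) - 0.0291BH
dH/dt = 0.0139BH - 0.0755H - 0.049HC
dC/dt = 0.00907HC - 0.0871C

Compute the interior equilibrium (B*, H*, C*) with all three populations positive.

From dC/dt = 0: 0.00907H* = 0.0871, so H* = 9.6.
From dB/dt = 0: 0.906(1 - B*/777) = 0.0291·9.6, giving B* = 777·(1 - 0.308) = 537.
From dH/dt = 0: 0.0139·537 - 0.0755 = 0.049C*, so C* = 7.39/0.049 = 151.

B* ≈ 537, H* ≈ 9.6, C* ≈ 151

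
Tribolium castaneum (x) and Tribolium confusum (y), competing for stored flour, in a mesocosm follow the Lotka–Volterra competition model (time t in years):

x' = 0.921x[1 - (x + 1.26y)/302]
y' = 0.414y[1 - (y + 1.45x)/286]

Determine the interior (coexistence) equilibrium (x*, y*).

Setting both brackets to zero gives the nullclines x + 1.26y = 302 and 1.45x + y = 286.
Substituting y = 286 - 1.45x into the first: x(1 - 1.26·1.45) = 302 - 1.26·286.
So x* = -58.4/-0.827 = 70.6, and then y* = 286 - 1.45·70.6 = 184.

x* ≈ 70.6, y* ≈ 184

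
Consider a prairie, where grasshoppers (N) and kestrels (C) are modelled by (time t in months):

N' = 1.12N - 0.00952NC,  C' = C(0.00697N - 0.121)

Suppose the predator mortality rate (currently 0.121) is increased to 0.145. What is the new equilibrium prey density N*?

At the interior fixed point, setting dC/dt = 0 with C > 0 fixes N* = (predator death rate)/(NC coefficient) — independent of the other coefficients.
With the change, N* = 0.145/0.00697 = 20.8; it rises from 17.4.

N* ≈ 20.8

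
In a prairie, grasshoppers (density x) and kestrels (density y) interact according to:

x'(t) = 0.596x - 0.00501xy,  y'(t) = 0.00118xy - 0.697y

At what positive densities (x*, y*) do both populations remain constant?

x* ≈ 591, y* ≈ 119

Set dy/dt = 0 with y > 0: 0.00118x - 0.697 = 0, so x* = 0.697/0.00118 = 591.
Set dx/dt = 0 with x > 0: 0.596 - 0.00501y = 0, so y* = 0.596/0.00501 = 119.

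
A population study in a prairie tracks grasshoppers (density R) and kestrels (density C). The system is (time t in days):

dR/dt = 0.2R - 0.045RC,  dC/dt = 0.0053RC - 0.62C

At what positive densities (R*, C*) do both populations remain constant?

Set dC/dt = 0 with C > 0: 0.0053R - 0.62 = 0, so R* = 0.62/0.0053 = 117.
Set dR/dt = 0 with R > 0: 0.2 - 0.045C = 0, so C* = 0.2/0.045 = 4.44.

R* ≈ 117, C* ≈ 4.44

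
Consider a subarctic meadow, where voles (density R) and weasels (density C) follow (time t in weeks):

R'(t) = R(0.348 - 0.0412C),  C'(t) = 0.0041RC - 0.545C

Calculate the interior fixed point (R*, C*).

Set dC/dt = 0 with C > 0: 0.0041R - 0.545 = 0, so R* = 0.545/0.0041 = 133.
Set dR/dt = 0 with R > 0: 0.348 - 0.0412C = 0, so C* = 0.348/0.0412 = 8.45.

R* ≈ 133, C* ≈ 8.45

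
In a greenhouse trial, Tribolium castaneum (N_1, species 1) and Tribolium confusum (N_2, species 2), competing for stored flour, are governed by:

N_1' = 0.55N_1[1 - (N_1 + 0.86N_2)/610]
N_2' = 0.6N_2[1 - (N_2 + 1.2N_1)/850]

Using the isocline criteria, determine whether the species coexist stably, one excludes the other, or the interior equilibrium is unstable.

species 2 excludes species 1

Compare the nullcline intercepts: K1/α12 = 610/0.86 = 709 < K2 = 850; K2/α21 = 850/1.2 = 708 > K1 = 610.
Since the inequalities point opposite ways, species 2 can invade but species 1 cannot.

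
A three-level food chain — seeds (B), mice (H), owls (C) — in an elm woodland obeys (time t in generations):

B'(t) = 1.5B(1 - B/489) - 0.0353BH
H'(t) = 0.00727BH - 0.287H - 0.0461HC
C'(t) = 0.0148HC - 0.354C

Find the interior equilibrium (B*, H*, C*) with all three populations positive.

B* ≈ 214, H* ≈ 23.9, C* ≈ 27.5

From dC/dt = 0: 0.0148H* = 0.354, so H* = 23.9.
From dB/dt = 0: 1.5(1 - B*/489) = 0.0353·23.9, giving B* = 489·(1 - 0.563) = 214.
From dH/dt = 0: 0.00727·214 - 0.287 = 0.0461C*, so C* = 1.27/0.0461 = 27.5.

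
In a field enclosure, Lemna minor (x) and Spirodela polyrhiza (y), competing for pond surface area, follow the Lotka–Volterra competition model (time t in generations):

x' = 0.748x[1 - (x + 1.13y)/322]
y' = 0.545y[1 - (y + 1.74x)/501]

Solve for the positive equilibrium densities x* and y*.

Setting both brackets to zero gives the nullclines x + 1.13y = 322 and 1.74x + y = 501.
Substituting y = 501 - 1.74x into the first: x(1 - 1.13·1.74) = 322 - 1.13·501.
So x* = -244/-0.966 = 253, and then y* = 501 - 1.74·253 = 61.4.

x* ≈ 253, y* ≈ 61.4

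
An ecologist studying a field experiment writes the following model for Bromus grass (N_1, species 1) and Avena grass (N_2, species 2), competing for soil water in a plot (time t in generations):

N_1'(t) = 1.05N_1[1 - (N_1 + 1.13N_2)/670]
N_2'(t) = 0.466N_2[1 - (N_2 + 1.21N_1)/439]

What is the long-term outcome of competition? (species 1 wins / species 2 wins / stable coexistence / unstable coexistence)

species 1 excludes species 2

Compare the nullcline intercepts: K1/α12 = 670/1.13 = 593 > K2 = 439; K2/α21 = 439/1.21 = 363 < K1 = 670.
Since the inequalities point opposite ways, species 1 can invade but species 2 cannot.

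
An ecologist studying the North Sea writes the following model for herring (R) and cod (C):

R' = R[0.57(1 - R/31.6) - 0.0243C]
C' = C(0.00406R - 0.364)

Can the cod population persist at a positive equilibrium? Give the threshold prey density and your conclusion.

The predator equation gives dC/dt > 0 only when R > 0.364/0.00406 = 89.7.
Without the predator, R → K = 31.6. Since 31.6 < 89.7, the predator cannot invade.

Threshold R = 89.7; K < 89.7, so no, the predator goes extinct.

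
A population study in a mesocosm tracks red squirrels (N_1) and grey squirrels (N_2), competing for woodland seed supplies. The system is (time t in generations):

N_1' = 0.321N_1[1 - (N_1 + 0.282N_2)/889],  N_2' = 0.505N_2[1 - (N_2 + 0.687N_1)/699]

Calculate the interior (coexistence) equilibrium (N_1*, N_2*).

N_1* ≈ 858, N_2* ≈ 109

Setting both brackets to zero gives the nullclines N_1 + 0.282N_2 = 889 and 0.687N_1 + N_2 = 699.
Substituting N_2 = 699 - 0.687N_1 into the first: N_1(1 - 0.282·0.687) = 889 - 0.282·699.
So N_1* = 692/0.806 = 858, and then N_2* = 699 - 0.687·858 = 109.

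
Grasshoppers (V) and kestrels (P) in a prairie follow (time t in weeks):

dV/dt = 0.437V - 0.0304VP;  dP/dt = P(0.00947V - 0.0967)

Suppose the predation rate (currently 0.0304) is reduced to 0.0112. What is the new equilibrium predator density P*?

P* ≈ 39

At the interior fixed point, setting dV/dt = 0 with V > 0 fixes P* = (prey growth rate)/(VP coefficient) — independent of the other coefficients.
With the change, P* = 0.437/0.0112 = 39; it rises from 14.4.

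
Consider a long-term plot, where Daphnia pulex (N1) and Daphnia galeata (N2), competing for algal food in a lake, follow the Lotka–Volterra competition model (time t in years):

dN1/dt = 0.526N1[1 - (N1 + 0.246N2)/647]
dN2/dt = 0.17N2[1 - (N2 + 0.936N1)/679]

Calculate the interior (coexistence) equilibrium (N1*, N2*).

Setting both brackets to zero gives the nullclines N1 + 0.246N2 = 647 and 0.936N1 + N2 = 679.
Substituting N2 = 679 - 0.936N1 into the first: N1(1 - 0.246·0.936) = 647 - 0.246·679.
So N1* = 480/0.77 = 624, and then N2* = 679 - 0.936·624 = 95.4.

N1* ≈ 624, N2* ≈ 95.4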